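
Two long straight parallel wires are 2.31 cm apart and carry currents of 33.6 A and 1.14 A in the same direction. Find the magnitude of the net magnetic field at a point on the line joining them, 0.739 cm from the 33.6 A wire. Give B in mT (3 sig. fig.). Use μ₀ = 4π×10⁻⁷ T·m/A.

B ≈ 0.895 mT

Each long wire gives B = μ₀I/(2πd). Distances are d₁ = 0.00739 m and d₂ = 0.01571 m.
B₁ = 9.09×10⁻⁴ T, B₂ = 1.45×10⁻⁵ T.
Between parallel currents the two contributions point in opposite directions, so they subtract. B = |B₁ − B₂| = |9.09×10⁻⁴ − 1.45×10⁻⁵| = 8.95×10⁻⁴ T.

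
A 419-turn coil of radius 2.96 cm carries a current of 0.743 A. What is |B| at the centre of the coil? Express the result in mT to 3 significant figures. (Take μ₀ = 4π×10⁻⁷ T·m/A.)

For an N-turn flat coil, B = Nμ₀I/(2R) with R = 0.0296 m.
B = 419 × 1.58×10⁻⁵ T = 6.61×10⁻³ T.

B ≈ 6.61 mT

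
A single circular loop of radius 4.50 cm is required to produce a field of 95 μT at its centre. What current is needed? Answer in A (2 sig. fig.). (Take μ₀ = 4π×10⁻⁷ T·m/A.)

At the centre of a circular loop B = μ₀I/(2R), so I = 2RB/μ₀.
With R = 0.045 m, I = 2 × 0.045 × 9.50×10⁻⁵ / (4π×10⁻⁷) = 6.80 A.

I ≈ 6.8 A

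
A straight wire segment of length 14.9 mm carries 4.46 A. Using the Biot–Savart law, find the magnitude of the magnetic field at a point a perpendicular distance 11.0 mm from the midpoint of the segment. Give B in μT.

B ≈ 45.5 μT

For a finite straight segment, B = (μ₀I/4πd)(sinθ₁ + sinθ₂), where θ₁, θ₂ are the angles from the perpendicular to each end.
The perpendicular from the point meets the wire at its midpoint, so each end is L/2 = 0.00745 m away along the wire.
sinθ₁ = 0.00745/√(0.00745²+0.011²) = 0.5608; sinθ₂ = 0.00745/√(0.00745²+0.011²) = 0.5608.
B = (4π×10⁻⁷ × 4.46) / (4π × 0.011) × (0.5608 + 0.5608) = 4.55×10⁻⁵ T.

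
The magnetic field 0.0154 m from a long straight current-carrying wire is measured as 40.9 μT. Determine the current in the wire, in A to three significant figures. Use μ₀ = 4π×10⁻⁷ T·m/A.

For a long straight wire B = μ₀I/(2πd), so I = 2πdB/μ₀.
I = 2π × 0.0154 × 4.09×10⁻⁵ / (4π×10⁻⁷) = 3.15 A.

I ≈ 3.15 A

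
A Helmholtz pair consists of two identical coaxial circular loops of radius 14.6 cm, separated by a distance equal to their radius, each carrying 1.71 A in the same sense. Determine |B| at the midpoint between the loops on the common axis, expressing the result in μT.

B ≈ 10.5 μT

Each loop contributes B = μ₀IR²/[2(R²+z²)^(3/2)] on the axis, with z measured from that loop.
Loop 1 (z = 0.073 m): B₁ = 5.27×10⁻⁶ T. Loop 2 (z = 0.073 m): B₂ = 5.27×10⁻⁶ T.
The fields add: B = B₁ + B₂ = 1.05×10⁻⁵ T.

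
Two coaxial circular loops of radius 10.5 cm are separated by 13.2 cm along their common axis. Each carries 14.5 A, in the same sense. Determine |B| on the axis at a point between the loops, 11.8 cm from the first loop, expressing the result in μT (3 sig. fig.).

B ≈ 110 μT

Each loop contributes B = μ₀IR²/[2(R²+z²)^(3/2)] on the axis, with z measured from that loop.
Loop 1 (z = 0.118 m): B₁ = 2.55×10⁻⁵ T. Loop 2 (z = 0.014 m): B₂ = 8.45×10⁻⁵ T.
The fields add: B = B₁ + B₂ = 1.10×10⁻⁴ T.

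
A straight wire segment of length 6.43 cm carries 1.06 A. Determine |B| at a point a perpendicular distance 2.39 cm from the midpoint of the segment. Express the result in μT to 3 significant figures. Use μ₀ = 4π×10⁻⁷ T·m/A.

For a finite straight segment, B = (μ₀I/4πd)(sinθ₁ + sinθ₂), where θ₁, θ₂ are the angles from the perpendicular to each end.
The perpendicular from the point meets the wire at its midpoint, so each end is L/2 = 0.03215 m away along the wire.
sinθ₁ = 0.03215/√(0.03215²+0.0239²) = 0.8025; sinθ₂ = 0.03215/√(0.03215²+0.0239²) = 0.8025.
B = (4π×10⁻⁷ × 1.06) / (4π × 0.0239) × (0.8025 + 0.8025) = 7.12×10⁻⁶ T.

B ≈ 7.12 μT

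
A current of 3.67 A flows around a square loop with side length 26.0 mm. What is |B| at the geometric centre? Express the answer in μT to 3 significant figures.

B ≈ 160 μT

Each side is a finite straight segment at perpendicular distance d = a/(2 tan(π/4)) = 0.013 m from the centre, with end-angles ±π/4.
One side contributes B₁ = (μ₀I/4πd)·2 sin(π/4) = 3.99×10⁻⁵ T.
All 4 sides add in the same direction: B = 4 × 3.99×10⁻⁵ = 1.60×10⁻⁴ T.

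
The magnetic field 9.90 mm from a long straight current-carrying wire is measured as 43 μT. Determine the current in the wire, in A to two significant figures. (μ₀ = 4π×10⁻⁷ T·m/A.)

For a long straight wire B = μ₀I/(2πd), so I = 2πdB/μ₀.
I = 2π × 0.0099 × 4.30×10⁻⁵ / (4π×10⁻⁷) = 2.13 A.

I ≈ 2.1 A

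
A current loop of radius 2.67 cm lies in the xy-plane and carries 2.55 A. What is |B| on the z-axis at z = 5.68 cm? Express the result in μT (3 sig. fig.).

On the axis of a circular loop, B = μ₀IR² / [2(R²+z²)^(3/2)].
R² + z² = (0.0267)² + (0.0568)² = 0.003939 m², and (R²+z²)^(3/2) = 2.47×10⁻⁴ m³.
B = (4π×10⁻⁷ × 2.55 × 0.0007129) / (2 × 2.47×10⁻⁴) = 4.62×10⁻⁶ T.

B ≈ 4.62 μT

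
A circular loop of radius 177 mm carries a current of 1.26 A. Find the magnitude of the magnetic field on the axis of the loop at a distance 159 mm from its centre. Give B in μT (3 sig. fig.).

B ≈ 1.84 μT

On the axis of a circular loop, B = μ₀IR² / [2(R²+z²)^(3/2)].
R² + z² = (0.177)² + (0.159)² = 0.05661 m², and (R²+z²)^(3/2) = 1.35×10⁻² m³.
B = (4π×10⁻⁷ × 1.26 × 0.03133) / (2 × 1.35×10⁻²) = 1.84×10⁻⁶ T.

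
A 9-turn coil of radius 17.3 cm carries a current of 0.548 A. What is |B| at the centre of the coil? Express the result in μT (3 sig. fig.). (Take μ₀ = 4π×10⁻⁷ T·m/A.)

B ≈ 17.9 μT

For an N-turn flat coil, B = Nμ₀I/(2R) with R = 0.173 m.
B = 9 × 1.99×10⁻⁶ T = 1.79×10⁻⁵ T.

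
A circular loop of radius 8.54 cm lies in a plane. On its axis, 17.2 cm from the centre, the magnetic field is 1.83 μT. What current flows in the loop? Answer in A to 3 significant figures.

On the axis of a loop, B = μ₀IR²/[2(R²+z²)^(3/2)], so I = 2B(R²+z²)^(3/2)/(μ₀R²).
R² + z² = 0.007293 + 0.02958 = 0.03688 m²; raised to 3/2 gives 7.08×10⁻³ m³.
I = 2 × 1.83×10⁻⁶ × 7.08×10⁻³ / (1.26×10⁻⁶ × 0.007293) = 2.83 A.

I ≈ 2.83 A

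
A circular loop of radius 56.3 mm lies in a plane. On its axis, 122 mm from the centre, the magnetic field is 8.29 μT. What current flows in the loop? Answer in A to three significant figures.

I ≈ 10.1 A

On the axis of a loop, B = μ₀IR²/[2(R²+z²)^(3/2)], so I = 2B(R²+z²)^(3/2)/(μ₀R²).
R² + z² = 0.00317 + 0.01488 = 0.01805 m²; raised to 3/2 gives 2.43×10⁻³ m³.
I = 2 × 8.29×10⁻⁶ × 2.43×10⁻³ / (1.26×10⁻⁶ × 0.00317) = 10.1 A.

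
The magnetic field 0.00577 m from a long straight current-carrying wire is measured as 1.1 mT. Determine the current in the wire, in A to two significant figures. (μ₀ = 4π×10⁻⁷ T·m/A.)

I ≈ 32 A

For a long straight wire B = μ₀I/(2πd), so I = 2πdB/μ₀.
I = 2π × 0.00577 × 1.10×10⁻³ / (4π×10⁻⁷) = 31.7 A.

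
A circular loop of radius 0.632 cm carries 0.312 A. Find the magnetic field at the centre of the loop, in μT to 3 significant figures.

At the centre of a circular loop the Biot–Savart law gives B = μ₀I/(2R).
B = (4π×10⁻⁷ × 0.312) / (2 × 0.00632) = 3.10×10⁻⁵ T.

B ≈ 31.0 μT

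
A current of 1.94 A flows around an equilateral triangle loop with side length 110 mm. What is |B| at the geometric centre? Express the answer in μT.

B ≈ 31.7 μT

Each side is a finite straight segment at perpendicular distance d = a/(2 tan(π/3)) = 0.03175 m from the centre, with end-angles ±π/3.
One side contributes B₁ = (μ₀I/4πd)·2 sin(π/3) = 1.06×10⁻⁵ T.
All 3 sides add in the same direction: B = 3 × 1.06×10⁻⁵ = 3.17×10⁻⁵ T.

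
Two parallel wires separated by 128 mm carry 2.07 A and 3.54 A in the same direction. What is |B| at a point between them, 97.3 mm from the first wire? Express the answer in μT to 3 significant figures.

B ≈ 18.8 μT

Each long wire gives B = μ₀I/(2πd). Distances are d₁ = 0.0973 m and d₂ = 0.0307 m.
B₁ = 4.25×10⁻⁶ T, B₂ = 2.31×10⁻⁵ T.
Between parallel currents the two contributions point in opposite directions, so they subtract. B = |B₁ − B₂| = |4.25×10⁻⁶ − 2.31×10⁻⁵| = 1.88×10⁻⁵ T.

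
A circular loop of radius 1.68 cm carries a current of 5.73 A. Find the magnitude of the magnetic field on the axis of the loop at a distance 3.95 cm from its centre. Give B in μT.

B ≈ 12.8 μT

On the axis of a circular loop, B = μ₀IR² / [2(R²+z²)^(3/2)].
R² + z² = (0.0168)² + (0.0395)² = 0.001842 m², and (R²+z²)^(3/2) = 7.91×10⁻⁵ m³.
B = (4π×10⁻⁷ × 5.73 × 0.0002822) / (2 × 7.91×10⁻⁵) = 1.28×10⁻⁵ T.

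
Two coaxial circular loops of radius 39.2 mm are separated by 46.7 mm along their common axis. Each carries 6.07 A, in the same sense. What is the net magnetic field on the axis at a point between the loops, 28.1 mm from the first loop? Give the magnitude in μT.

B ≈ 124 μT

Each loop contributes B = μ₀IR²/[2(R²+z²)^(3/2)] on the axis, with z measured from that loop.
Loop 1 (z = 0.0281 m): B₁ = 5.22×10⁻⁵ T. Loop 2 (z = 0.0186 m): B₂ = 7.17×10⁻⁵ T.
The fields add: B = B₁ + B₂ = 1.24×10⁻⁴ T.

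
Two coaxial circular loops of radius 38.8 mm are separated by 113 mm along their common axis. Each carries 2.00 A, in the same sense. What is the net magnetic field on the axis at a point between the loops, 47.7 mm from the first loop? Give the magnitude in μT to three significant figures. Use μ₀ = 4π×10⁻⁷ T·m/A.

B ≈ 12.5 μT

Each loop contributes B = μ₀IR²/[2(R²+z²)^(3/2)] on the axis, with z measured from that loop.
Loop 1 (z = 0.0477 m): B₁ = 8.14×10⁻⁶ T. Loop 2 (z = 0.0653 m): B₂ = 4.32×10⁻⁶ T.
The fields add: B = B₁ + B₂ = 1.25×10⁻⁵ T.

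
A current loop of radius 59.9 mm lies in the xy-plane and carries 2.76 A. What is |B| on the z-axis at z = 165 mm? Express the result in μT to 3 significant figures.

B ≈ 1.15 μT

On the axis of a circular loop, B = μ₀IR² / [2(R²+z²)^(3/2)].
R² + z² = (0.0599)² + (0.165)² = 0.03081 m², and (R²+z²)^(3/2) = 5.41×10⁻³ m³.
B = (4π×10⁻⁷ × 2.76 × 0.003588) / (2 × 5.41×10⁻³) = 1.15×10⁻⁶ T.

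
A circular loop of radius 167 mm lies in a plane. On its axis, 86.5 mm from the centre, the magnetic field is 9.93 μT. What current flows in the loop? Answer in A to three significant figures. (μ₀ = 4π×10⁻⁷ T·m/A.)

On the axis of a loop, B = μ₀IR²/[2(R²+z²)^(3/2)], so I = 2B(R²+z²)^(3/2)/(μ₀R²).
R² + z² = 0.02789 + 0.007482 = 0.03537 m²; raised to 3/2 gives 6.65×10⁻³ m³.
I = 2 × 9.93×10⁻⁶ × 6.65×10⁻³ / (1.26×10⁻⁶ × 0.02789) = 3.77 A.

I ≈ 3.77 A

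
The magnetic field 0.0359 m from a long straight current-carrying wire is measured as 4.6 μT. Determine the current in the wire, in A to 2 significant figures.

For a long straight wire B = μ₀I/(2πd), so I = 2πdB/μ₀.
I = 2π × 0.0359 × 4.60×10⁻⁶ / (4π×10⁻⁷) = 0.826 A.

I ≈ 0.83 A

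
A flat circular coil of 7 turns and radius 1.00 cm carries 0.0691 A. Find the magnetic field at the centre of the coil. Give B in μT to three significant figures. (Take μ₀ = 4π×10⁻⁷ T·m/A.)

For an N-turn flat coil, B = Nμ₀I/(2R) with R = 0.01 m.
B = 7 × 4.34×10⁻⁶ T = 3.04×10⁻⁵ T.

B ≈ 30.4 μT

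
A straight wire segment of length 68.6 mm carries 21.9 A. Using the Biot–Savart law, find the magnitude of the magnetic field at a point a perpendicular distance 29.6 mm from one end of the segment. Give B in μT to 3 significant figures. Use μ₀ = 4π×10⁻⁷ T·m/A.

For a finite straight segment, B = (μ₀I/4πd)(sinθ₁ + sinθ₂), where θ₁, θ₂ are the angles from the perpendicular to each end.
The perpendicular foot is at one end, so the two end-offsets along the wire are 0 and L = 0.0686 m.
sinθ₁ = 0/√(0²+0.0296²) = 0.0000; sinθ₂ = 0.0686/√(0.0686²+0.0296²) = 0.9182.
B = (4π×10⁻⁷ × 21.9) / (4π × 0.0296) × (0.0000 + 0.9182) = 6.79×10⁻⁵ T.

B ≈ 67.9 μT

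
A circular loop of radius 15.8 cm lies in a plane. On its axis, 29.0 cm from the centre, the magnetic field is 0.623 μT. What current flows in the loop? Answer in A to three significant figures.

I ≈ 1.43 A

On the axis of a loop, B = μ₀IR²/[2(R²+z²)^(3/2)], so I = 2B(R²+z²)^(3/2)/(μ₀R²).
R² + z² = 0.02496 + 0.0841 = 0.1091 m²; raised to 3/2 gives 3.60×10⁻² m³.
I = 2 × 6.23×10⁻⁷ × 3.60×10⁻² / (1.26×10⁻⁶ × 0.02496) = 1.43 A.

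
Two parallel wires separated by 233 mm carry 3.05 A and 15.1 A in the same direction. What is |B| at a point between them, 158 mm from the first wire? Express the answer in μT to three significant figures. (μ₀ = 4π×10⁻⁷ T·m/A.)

Each long wire gives B = μ₀I/(2πd). Distances are d₁ = 0.158 m and d₂ = 0.075 m.
B₁ = 3.86×10⁻⁶ T, B₂ = 4.03×10⁻⁵ T.
Between parallel currents the two contributions point in opposite directions, so they subtract. B = |B₁ − B₂| = |3.86×10⁻⁶ − 4.03×10⁻⁵| = 3.64×10⁻⁵ T.

B ≈ 36.4 μT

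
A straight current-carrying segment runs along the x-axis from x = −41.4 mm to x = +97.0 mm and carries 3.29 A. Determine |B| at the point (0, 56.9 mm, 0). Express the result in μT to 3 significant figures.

For a finite straight segment, B = (μ₀I/4πd)(sinθ₁ + sinθ₂), where θ₁, θ₂ are the angles from the perpendicular to each end.
The perpendicular distance is d = 0.0569 m; the end-offsets along the wire are a = 0.0414 m and b = 0.097 m.
sinθ₁ = 0.0414/√(0.0414²+0.0569²) = 0.5883; sinθ₂ = 0.097/√(0.097²+0.0569²) = 0.8626.
B = (4π×10⁻⁷ × 3.29) / (4π × 0.0569) × (0.5883 + 0.8626) = 8.39×10⁻⁶ T.

B ≈ 8.39 μT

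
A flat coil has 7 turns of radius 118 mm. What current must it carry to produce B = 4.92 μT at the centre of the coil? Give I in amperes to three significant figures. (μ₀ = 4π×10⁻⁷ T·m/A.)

I ≈ 0.132 A

For an N-turn coil, B = Nμ₀I/(2R) with R = 0.118 m, so I = 2RB/(Nμ₀) = 2 × 0.118 × 4.92×10⁻⁶ / (7 × 4π×10⁻⁷) = 0.132 A.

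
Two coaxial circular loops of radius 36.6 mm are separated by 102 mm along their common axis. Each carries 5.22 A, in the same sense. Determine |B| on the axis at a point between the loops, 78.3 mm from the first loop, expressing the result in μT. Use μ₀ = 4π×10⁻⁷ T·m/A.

Each loop contributes B = μ₀IR²/[2(R²+z²)^(3/2)] on the axis, with z measured from that loop.
Loop 1 (z = 0.0783 m): B₁ = 6.80×10⁻⁶ T. Loop 2 (z = 0.0237 m): B₂ = 5.30×10⁻⁵ T.
The fields add: B = B₁ + B₂ = 5.98×10⁻⁵ T.

B ≈ 59.8 μT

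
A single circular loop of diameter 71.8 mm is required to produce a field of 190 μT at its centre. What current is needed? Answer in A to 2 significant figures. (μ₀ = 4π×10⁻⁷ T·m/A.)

I ≈ 11 A

At the centre of a circular loop B = μ₀I/(2R), so I = 2RB/μ₀.
With R = 0.0359 m, I = 2 × 0.0359 × 1.90×10⁻⁴ / (4π×10⁻⁷) = 10.9 A.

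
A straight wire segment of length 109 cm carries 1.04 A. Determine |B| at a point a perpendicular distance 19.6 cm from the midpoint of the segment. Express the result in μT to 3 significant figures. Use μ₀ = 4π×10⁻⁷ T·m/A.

B ≈ 0.999 μT

For a finite straight segment, B = (μ₀I/4πd)(sinθ₁ + sinθ₂), where θ₁, θ₂ are the angles from the perpendicular to each end.
The perpendicular from the point meets the wire at its midpoint, so each end is L/2 = 0.545 m away along the wire.
sinθ₁ = 0.545/√(0.545²+0.196²) = 0.9410; sinθ₂ = 0.545/√(0.545²+0.196²) = 0.9410.
B = (4π×10⁻⁷ × 1.04) / (4π × 0.196) × (0.9410 + 0.9410) = 9.99×10⁻⁷ T.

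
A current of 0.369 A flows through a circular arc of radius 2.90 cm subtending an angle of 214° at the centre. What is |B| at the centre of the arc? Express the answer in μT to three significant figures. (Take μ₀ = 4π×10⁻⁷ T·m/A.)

The Biot–Savart field of a circular arc at its centre is B = μ₀Iφ/(4πR), with φ = 3.735 rad.
B = (4π×10⁻⁷ × 0.369 × 3.735) / (4π × 0.029) = 4.75×10⁻⁶ T.

B ≈ 4.75 μT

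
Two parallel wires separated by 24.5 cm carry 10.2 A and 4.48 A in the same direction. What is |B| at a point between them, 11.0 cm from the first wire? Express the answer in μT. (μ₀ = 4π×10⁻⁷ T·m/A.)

Each long wire gives B = μ₀I/(2πd). Distances are d₁ = 0.11 m and d₂ = 0.135 m.
B₁ = 1.85×10⁻⁵ T, B₂ = 6.64×10⁻⁶ T.
Between parallel currents the two contributions point in opposite directions, so they subtract. B = |B₁ − B₂| = |1.85×10⁻⁵ − 6.64×10⁻⁶| = 1.19×10⁻⁵ T.

B ≈ 11.9 μT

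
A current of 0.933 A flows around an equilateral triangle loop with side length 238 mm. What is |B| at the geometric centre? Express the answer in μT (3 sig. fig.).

B ≈ 7.06 μT

Each side is a finite straight segment at perpendicular distance d = a/(2 tan(π/3)) = 0.0687 m from the centre, with end-angles ±π/3.
One side contributes B₁ = (μ₀I/4πd)·2 sin(π/3) = 2.35×10⁻⁶ T.
All 3 sides add in the same direction: B = 3 × 2.35×10⁻⁶ = 7.06×10⁻⁶ T.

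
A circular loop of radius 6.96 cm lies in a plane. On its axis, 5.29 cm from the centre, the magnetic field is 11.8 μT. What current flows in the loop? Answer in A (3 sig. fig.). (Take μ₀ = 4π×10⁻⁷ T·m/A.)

On the axis of a loop, B = μ₀IR²/[2(R²+z²)^(3/2)], so I = 2B(R²+z²)^(3/2)/(μ₀R²).
R² + z² = 0.004844 + 0.002798 = 0.007643 m²; raised to 3/2 gives 6.68×10⁻⁴ m³.
I = 2 × 1.18×10⁻⁵ × 6.68×10⁻⁴ / (1.26×10⁻⁶ × 0.004844) = 2.59 A.

I ≈ 2.59 A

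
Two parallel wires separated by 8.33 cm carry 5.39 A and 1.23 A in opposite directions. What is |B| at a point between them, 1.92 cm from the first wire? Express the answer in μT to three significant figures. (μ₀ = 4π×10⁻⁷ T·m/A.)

Each long wire gives B = μ₀I/(2πd). Distances are d₁ = 0.0192 m and d₂ = 0.0641 m.
B₁ = 5.61×10⁻⁵ T, B₂ = 3.84×10⁻⁶ T.
Between antiparallel currents both contributions point the same way, so they add. B = B₁ + B₂ = 5.61×10⁻⁵ + 3.84×10⁻⁶ = 6.00×10⁻⁵ T.

B ≈ 60.0 μT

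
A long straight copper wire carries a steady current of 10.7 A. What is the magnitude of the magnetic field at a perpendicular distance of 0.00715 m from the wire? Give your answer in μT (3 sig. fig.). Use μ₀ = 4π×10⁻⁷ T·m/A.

B ≈ 299 μT

For an infinitely long straight wire, B = μ₀I/(2πd).
B = (4π×10⁻⁷ × 10.7) / (2π × 0.00715) = 2.99×10⁻⁴ T.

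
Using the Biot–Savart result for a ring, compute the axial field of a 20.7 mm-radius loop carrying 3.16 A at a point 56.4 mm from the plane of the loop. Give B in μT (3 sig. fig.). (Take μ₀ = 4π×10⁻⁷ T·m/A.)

On the axis of a circular loop, B = μ₀IR² / [2(R²+z²)^(3/2)].
R² + z² = (0.0207)² + (0.0564)² = 0.003609 m², and (R²+z²)^(3/2) = 2.17×10⁻⁴ m³.
B = (4π×10⁻⁷ × 3.16 × 0.0004285) / (2 × 2.17×10⁻⁴) = 3.92×10⁻⁶ T.

B ≈ 3.92 μT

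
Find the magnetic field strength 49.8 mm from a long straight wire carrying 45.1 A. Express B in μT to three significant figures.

B ≈ 181 μT

For an infinitely long straight wire, B = μ₀I/(2πd).
B = (4π×10⁻⁷ × 45.1) / (2π × 0.0498) = 1.81×10⁻⁴ T.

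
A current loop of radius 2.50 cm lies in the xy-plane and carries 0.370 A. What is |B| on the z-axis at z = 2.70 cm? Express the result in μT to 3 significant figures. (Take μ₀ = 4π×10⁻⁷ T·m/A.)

On the axis of a circular loop, B = μ₀IR² / [2(R²+z²)^(3/2)].
R² + z² = (0.025)² + (0.027)² = 0.001354 m², and (R²+z²)^(3/2) = 4.98×10⁻⁵ m³.
B = (4π×10⁻⁷ × 0.370 × 0.000625) / (2 × 4.98×10⁻⁵) = 2.92×10⁻⁶ T.

B ≈ 2.92 μT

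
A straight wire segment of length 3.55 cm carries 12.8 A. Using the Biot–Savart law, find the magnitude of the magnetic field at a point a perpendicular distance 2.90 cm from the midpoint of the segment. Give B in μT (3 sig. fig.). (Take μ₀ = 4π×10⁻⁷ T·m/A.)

For a finite straight segment, B = (μ₀I/4πd)(sinθ₁ + sinθ₂), where θ₁, θ₂ are the angles from the perpendicular to each end.
The perpendicular from the point meets the wire at its midpoint, so each end is L/2 = 0.01775 m away along the wire.
sinθ₁ = 0.01775/√(0.01775²+0.029²) = 0.5220; sinθ₂ = 0.01775/√(0.01775²+0.029²) = 0.5220.
B = (4π×10⁻⁷ × 12.8) / (4π × 0.029) × (0.5220 + 0.5220) = 4.61×10⁻⁵ T.

B ≈ 46.1 μT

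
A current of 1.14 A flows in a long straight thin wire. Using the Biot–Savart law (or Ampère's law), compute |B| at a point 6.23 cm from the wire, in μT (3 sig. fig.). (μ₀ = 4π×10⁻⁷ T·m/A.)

For an infinitely long straight wire, B = μ₀I/(2πd).
B = (4π×10⁻⁷ × 1.14) / (2π × 0.0623) = 3.66×10⁻⁶ T.

B ≈ 3.66 μT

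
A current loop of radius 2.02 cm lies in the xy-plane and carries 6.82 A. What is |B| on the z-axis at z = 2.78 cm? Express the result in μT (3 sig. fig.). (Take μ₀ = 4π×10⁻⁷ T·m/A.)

B ≈ 43.1 μT

On the axis of a circular loop, B = μ₀IR² / [2(R²+z²)^(3/2)].
R² + z² = (0.0202)² + (0.0278)² = 0.001181 m², and (R²+z²)^(3/2) = 4.06×10⁻⁵ m³.
B = (4π×10⁻⁷ × 6.82 × 0.000408) / (2 × 4.06×10⁻⁵) = 4.31×10⁻⁵ T.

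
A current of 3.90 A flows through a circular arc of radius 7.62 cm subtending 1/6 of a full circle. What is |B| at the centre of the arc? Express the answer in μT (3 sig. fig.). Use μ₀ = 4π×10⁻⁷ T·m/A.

B ≈ 5.36 μT

The Biot–Savart field of a circular arc at its centre is B = μ₀Iφ/(4πR), with φ = 1.047 rad.
B = (4π×10⁻⁷ × 3.90 × 1.047) / (4π × 0.0762) = 5.36×10⁻⁶ T.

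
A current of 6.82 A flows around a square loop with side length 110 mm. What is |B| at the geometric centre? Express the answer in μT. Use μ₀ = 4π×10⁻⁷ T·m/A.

B ≈ 70.1 μT

Each side is a finite straight segment at perpendicular distance d = a/(2 tan(π/4)) = 0.055 m from the centre, with end-angles ±π/4.
One side contributes B₁ = (μ₀I/4πd)·2 sin(π/4) = 1.75×10⁻⁵ T.
All 4 sides add in the same direction: B = 4 × 1.75×10⁻⁵ = 7.01×10⁻⁵ T.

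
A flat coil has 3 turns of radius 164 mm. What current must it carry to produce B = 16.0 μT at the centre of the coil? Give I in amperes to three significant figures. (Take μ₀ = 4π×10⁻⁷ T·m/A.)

I ≈ 1.39 A

For an N-turn coil, B = Nμ₀I/(2R) with R = 0.164 m, so I = 2RB/(Nμ₀) = 2 × 0.164 × 1.60×10⁻⁵ / (3 × 4π×10⁻⁷) = 1.39 A.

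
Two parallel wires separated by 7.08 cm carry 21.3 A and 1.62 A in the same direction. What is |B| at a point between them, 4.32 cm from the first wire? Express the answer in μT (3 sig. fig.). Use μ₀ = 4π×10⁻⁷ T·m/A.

B ≈ 86.9 μT

Each long wire gives B = μ₀I/(2πd). Distances are d₁ = 0.0432 m and d₂ = 0.0276 m.
B₁ = 9.86×10⁻⁵ T, B₂ = 1.17×10⁻⁵ T.
Between parallel currents the two contributions point in opposite directions, so they subtract. B = |B₁ − B₂| = |9.86×10⁻⁵ − 1.17×10⁻⁵| = 8.69×10⁻⁵ T.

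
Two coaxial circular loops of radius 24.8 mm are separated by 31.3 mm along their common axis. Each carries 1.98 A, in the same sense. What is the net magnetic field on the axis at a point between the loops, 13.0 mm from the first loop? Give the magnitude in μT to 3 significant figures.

B ≈ 61.0 μT

Each loop contributes B = μ₀IR²/[2(R²+z²)^(3/2)] on the axis, with z measured from that loop.
Loop 1 (z = 0.013 m): B₁ = 3.49×10⁻⁵ T. Loop 2 (z = 0.0183 m): B₂ = 2.61×10⁻⁵ T.
The fields add: B = B₁ + B₂ = 6.10×10⁻⁵ T.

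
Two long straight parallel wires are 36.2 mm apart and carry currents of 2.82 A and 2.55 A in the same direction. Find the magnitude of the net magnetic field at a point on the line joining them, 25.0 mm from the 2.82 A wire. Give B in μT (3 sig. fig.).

B ≈ 23.0 μT

Each long wire gives B = μ₀I/(2πd). Distances are d₁ = 0.025 m and d₂ = 0.0112 m.
B₁ = 2.26×10⁻⁵ T, B₂ = 4.55×10⁻⁵ T.
Between parallel currents the two contributions point in opposite directions, so they subtract. B = |B₁ − B₂| = |2.26×10⁻⁵ − 4.55×10⁻⁵| = 2.30×10⁻⁵ T.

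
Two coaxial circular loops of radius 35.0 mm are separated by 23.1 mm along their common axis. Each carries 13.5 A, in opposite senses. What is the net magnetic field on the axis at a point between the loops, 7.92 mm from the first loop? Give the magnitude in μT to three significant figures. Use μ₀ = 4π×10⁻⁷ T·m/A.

Each loop contributes B = μ₀IR²/[2(R²+z²)^(3/2)] on the axis, with z measured from that loop.
Loop 1 (z = 0.00792 m): B₁ = 2.25×10⁻⁴ T. Loop 2 (z = 0.01518 m): B₂ = 1.87×10⁻⁴ T.
The fields oppose: B = |B₁ − B₂| = 3.77×10⁻⁵ T.

B ≈ 37.7 μT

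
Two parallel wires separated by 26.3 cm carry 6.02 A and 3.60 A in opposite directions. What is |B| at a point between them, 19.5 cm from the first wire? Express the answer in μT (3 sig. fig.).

B ≈ 16.8 μT

Each long wire gives B = μ₀I/(2πd). Distances are d₁ = 0.195 m and d₂ = 0.068 m.
B₁ = 6.17×10⁻⁶ T, B₂ = 1.06×10⁻⁵ T.
Between antiparallel currents both contributions point the same way, so they add. B = B₁ + B₂ = 6.17×10⁻⁶ + 1.06×10⁻⁵ = 1.68×10⁻⁵ T.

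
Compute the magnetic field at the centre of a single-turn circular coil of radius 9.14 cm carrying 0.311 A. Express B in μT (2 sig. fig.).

B ≈ 2.1 μT

At the centre of a circular loop the Biot–Savart law gives B = μ₀I/(2R).
B = (4π×10⁻⁷ × 0.311) / (2 × 0.0914) = 2.14×10⁻⁶ T.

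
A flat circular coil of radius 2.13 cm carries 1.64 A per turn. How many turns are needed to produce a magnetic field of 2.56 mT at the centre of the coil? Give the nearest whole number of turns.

For an N-turn coil, B = Nμ₀I/(2R). A single turn gives B₁ = 4.84×10⁻⁵ T with R = 0.0213 m.
N = B/B₁ = 2.56×10⁻³ / 4.84×10⁻⁵ = 52.92.

N = 53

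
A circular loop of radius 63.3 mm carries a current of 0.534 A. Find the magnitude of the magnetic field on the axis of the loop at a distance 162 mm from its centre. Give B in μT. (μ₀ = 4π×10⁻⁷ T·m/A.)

On the axis of a circular loop, B = μ₀IR² / [2(R²+z²)^(3/2)].
R² + z² = (0.0633)² + (0.162)² = 0.03025 m², and (R²+z²)^(3/2) = 5.26×10⁻³ m³.
B = (4π×10⁻⁷ × 0.534 × 0.004007) / (2 × 5.26×10⁻³) = 2.56×10⁻⁷ T.

B ≈ 0.256 μT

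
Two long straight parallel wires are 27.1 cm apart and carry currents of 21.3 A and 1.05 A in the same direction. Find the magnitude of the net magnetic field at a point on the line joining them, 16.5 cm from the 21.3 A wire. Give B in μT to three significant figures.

B ≈ 23.8 μT

Each long wire gives B = μ₀I/(2πd). Distances are d₁ = 0.165 m and d₂ = 0.106 m.
B₁ = 2.58×10⁻⁵ T, B₂ = 1.98×10⁻⁶ T.
Between parallel currents the two contributions point in opposite directions, so they subtract. B = |B₁ − B₂| = |2.58×10⁻⁵ − 1.98×10⁻⁶| = 2.38×10⁻⁵ T.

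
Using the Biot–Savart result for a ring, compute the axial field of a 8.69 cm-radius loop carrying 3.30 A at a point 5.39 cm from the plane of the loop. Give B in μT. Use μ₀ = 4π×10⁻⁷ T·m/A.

On the axis of a circular loop, B = μ₀IR² / [2(R²+z²)^(3/2)].
R² + z² = (0.0869)² + (0.0539)² = 0.01046 m², and (R²+z²)^(3/2) = 1.07×10⁻³ m³.
B = (4π×10⁻⁷ × 3.30 × 0.007552) / (2 × 1.07×10⁻³) = 1.46×10⁻⁵ T.

B ≈ 14.6 μT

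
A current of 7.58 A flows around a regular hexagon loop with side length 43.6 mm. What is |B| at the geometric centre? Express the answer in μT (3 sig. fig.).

Each side is a finite straight segment at perpendicular distance d = a/(2 tan(π/6)) = 0.03776 m from the centre, with end-angles ±π/6.
One side contributes B₁ = (μ₀I/4πd)·2 sin(π/6) = 2.01×10⁻⁵ T.
All 6 sides add in the same direction: B = 6 × 2.01×10⁻⁵ = 1.20×10⁻⁴ T.

B ≈ 120 μT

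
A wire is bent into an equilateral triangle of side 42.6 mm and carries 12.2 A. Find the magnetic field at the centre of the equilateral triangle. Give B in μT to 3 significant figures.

Each side is a finite straight segment at perpendicular distance d = a/(2 tan(π/3)) = 0.0123 m from the centre, with end-angles ±π/3.
One side contributes B₁ = (μ₀I/4πd)·2 sin(π/3) = 1.72×10⁻⁴ T.
All 3 sides add in the same direction: B = 3 × 1.72×10⁻⁴ = 5.15×10⁻⁴ T.

B ≈ 515 μT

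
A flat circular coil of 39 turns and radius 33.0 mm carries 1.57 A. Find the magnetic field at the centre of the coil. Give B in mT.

For an N-turn flat coil, B = Nμ₀I/(2R) with R = 0.033 m.
B = 39 × 2.99×10⁻⁵ T = 1.17×10⁻³ T.

B ≈ 1.17 mT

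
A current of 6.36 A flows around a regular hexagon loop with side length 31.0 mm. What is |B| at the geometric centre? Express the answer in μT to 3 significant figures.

Each side is a finite straight segment at perpendicular distance d = a/(2 tan(π/6)) = 0.02685 m from the centre, with end-angles ±π/6.
One side contributes B₁ = (μ₀I/4πd)·2 sin(π/6) = 2.37×10⁻⁵ T.
All 6 sides add in the same direction: B = 6 × 2.37×10⁻⁵ = 1.42×10⁻⁴ T.

B ≈ 142 μT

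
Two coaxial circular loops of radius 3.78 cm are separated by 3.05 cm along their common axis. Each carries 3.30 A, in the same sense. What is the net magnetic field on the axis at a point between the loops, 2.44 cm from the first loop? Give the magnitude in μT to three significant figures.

B ≈ 85.3 μT

Each loop contributes B = μ₀IR²/[2(R²+z²)^(3/2)] on the axis, with z measured from that loop.
Loop 1 (z = 0.0244 m): B₁ = 3.25×10⁻⁵ T. Loop 2 (z = 0.0061 m): B₂ = 5.28×10⁻⁵ T.
The fields add: B = B₁ + B₂ = 8.53×10⁻⁵ T.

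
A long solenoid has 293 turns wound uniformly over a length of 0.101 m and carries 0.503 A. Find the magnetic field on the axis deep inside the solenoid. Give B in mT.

B ≈ 1.83 mT

Inside a long solenoid, B = μ₀nI with n = 2901 turns/m.
B = 4π×10⁻⁷ × 2901 × 0.503 = 1.83×10⁻³ T.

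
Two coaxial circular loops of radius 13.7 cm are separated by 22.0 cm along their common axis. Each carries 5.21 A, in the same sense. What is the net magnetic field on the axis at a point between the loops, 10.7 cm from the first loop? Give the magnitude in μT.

Each loop contributes B = μ₀IR²/[2(R²+z²)^(3/2)] on the axis, with z measured from that loop.
Loop 1 (z = 0.107 m): B₁ = 1.17×10⁻⁵ T. Loop 2 (z = 0.113 m): B₂ = 1.10×10⁻⁵ T.
The fields add: B = B₁ + B₂ = 2.27×10⁻⁵ T.

B ≈ 22.7 μT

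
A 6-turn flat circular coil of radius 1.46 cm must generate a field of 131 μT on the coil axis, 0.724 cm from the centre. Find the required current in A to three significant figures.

For an N-turn coil, B = Nμ₀IR²/[2(R²+z²)^(3/2)] with R = 0.0146 m, z = 0.00724 m, so I = 2B(R²+z²)^(3/2)/(Nμ₀R²) = 2 × 1.31×10⁻⁴ × 4.33×10⁻⁶ / (6 × 4π×10⁻⁷ × 0.0002132) = 0.706 A.

I ≈ 0.706 A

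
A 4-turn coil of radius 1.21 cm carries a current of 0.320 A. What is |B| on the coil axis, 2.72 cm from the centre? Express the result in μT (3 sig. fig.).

B ≈ 4.46 μT

For an N-turn flat coil, B = Nμ₀IR²/[2(R²+z²)^(3/2)] with R = 0.0121 m, z = 0.0272 m.
B = 4 × 1.12×10⁻⁶ T = 4.46×10⁻⁶ T.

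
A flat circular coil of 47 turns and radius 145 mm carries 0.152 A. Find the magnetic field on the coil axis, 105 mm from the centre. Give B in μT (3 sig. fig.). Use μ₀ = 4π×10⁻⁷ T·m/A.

B ≈ 16.4 μT

For an N-turn flat coil, B = Nμ₀IR²/[2(R²+z²)^(3/2)] with R = 0.145 m, z = 0.105 m.
B = 47 × 3.50×10⁻⁷ T = 1.64×10⁻⁵ T.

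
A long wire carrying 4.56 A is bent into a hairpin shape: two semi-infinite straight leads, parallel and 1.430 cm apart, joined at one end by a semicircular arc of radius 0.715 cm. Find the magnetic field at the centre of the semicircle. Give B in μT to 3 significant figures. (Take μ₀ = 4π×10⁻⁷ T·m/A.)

The semicircular arc contributes B_arc = μ₀I·π/(4πR) = μ₀I/(4R) = 2.00×10⁻⁴ T.
Each semi-infinite lead is at perpendicular distance R = 0.00715 m from the centre, with the perpendicular foot at its near end, so it contributes μ₀I/(4πR); both point the same way, together 1.28×10⁻⁴ T.
Arc and leads all point the same direction: B = 2.00×10⁻⁴ + 1.28×10⁻⁴ = 3.28×10⁻⁴ T.

B ≈ 328 μT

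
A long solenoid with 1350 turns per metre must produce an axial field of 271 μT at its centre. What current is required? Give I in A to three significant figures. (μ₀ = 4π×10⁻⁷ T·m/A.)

I ≈ 0.160 A

Inside a long solenoid B = μ₀nI with n = 1350 m⁻¹, so I = B/(μ₀n).
I = 2.71×10⁻⁴ / (4π×10⁻⁷ × 1350) = 0.160 A.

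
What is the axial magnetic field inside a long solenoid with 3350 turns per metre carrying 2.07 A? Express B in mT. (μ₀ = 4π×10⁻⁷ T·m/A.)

B ≈ 8.71 mT

Inside a long solenoid, B = μ₀nI with n = 3350 turns/m.
B = 4π×10⁻⁷ × 3350 × 2.07 = 8.71×10⁻³ T.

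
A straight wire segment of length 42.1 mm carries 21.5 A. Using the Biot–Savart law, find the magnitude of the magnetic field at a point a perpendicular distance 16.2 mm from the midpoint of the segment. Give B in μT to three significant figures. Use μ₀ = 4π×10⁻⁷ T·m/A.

B ≈ 210 μT

For a finite straight segment, B = (μ₀I/4πd)(sinθ₁ + sinθ₂), where θ₁, θ₂ are the angles from the perpendicular to each end.
The perpendicular from the point meets the wire at its midpoint, so each end is L/2 = 0.02105 m away along the wire.
sinθ₁ = 0.02105/√(0.02105²+0.0162²) = 0.7925; sinθ₂ = 0.02105/√(0.02105²+0.0162²) = 0.7925.
B = (4π×10⁻⁷ × 21.5) / (4π × 0.0162) × (0.7925 + 0.7925) = 2.10×10⁻⁴ T.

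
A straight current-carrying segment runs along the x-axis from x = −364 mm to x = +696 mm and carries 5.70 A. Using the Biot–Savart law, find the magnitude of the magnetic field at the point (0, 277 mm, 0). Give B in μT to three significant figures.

B ≈ 3.55 μT

For a finite straight segment, B = (μ₀I/4πd)(sinθ₁ + sinθ₂), where θ₁, θ₂ are the angles from the perpendicular to each end.
The perpendicular distance is d = 0.277 m; the end-offsets along the wire are a = 0.364 m and b = 0.696 m.
sinθ₁ = 0.364/√(0.364²+0.277²) = 0.7958; sinθ₂ = 0.696/√(0.696²+0.277²) = 0.9291.
B = (4π×10⁻⁷ × 5.70) / (4π × 0.277) × (0.7958 + 0.9291) = 3.55×10⁻⁶ T.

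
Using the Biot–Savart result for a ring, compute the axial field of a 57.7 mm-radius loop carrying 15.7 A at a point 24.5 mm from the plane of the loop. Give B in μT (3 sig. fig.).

B ≈ 133 μT

On the axis of a circular loop, B = μ₀IR² / [2(R²+z²)^(3/2)].
R² + z² = (0.0577)² + (0.0245)² = 0.00393 m², and (R²+z²)^(3/2) = 2.46×10⁻⁴ m³.
B = (4π×10⁻⁷ × 15.7 × 0.003329) / (2 × 2.46×10⁻⁴) = 1.33×10⁻⁴ T.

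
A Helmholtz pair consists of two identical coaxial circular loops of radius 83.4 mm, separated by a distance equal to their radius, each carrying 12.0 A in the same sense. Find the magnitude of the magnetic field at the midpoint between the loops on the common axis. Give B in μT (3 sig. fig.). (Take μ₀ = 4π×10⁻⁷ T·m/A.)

Each loop contributes B = μ₀IR²/[2(R²+z²)^(3/2)] on the axis, with z measured from that loop.
Loop 1 (z = 0.0417 m): B₁ = 6.47×10⁻⁵ T. Loop 2 (z = 0.0417 m): B₂ = 6.47×10⁻⁵ T.
The fields add: B = B₁ + B₂ = 1.29×10⁻⁴ T.

B ≈ 129 μT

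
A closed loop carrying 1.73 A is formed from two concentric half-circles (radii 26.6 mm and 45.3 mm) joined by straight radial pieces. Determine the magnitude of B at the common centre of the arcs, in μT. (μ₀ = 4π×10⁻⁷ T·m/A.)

The radial connectors point toward the centre, so dl × r̂ = 0 and they contribute nothing.
Each semicircle gives μ₀I/(4R): inner arc 2.04×10⁻⁵ T, outer arc 1.20×10⁻⁵ T.
The two arcs carry current in opposite angular senses, so their fields oppose: B = |2.04×10⁻⁵ − 1.20×10⁻⁵| = 8.43×10⁻⁶ T.

B ≈ 8.43 μT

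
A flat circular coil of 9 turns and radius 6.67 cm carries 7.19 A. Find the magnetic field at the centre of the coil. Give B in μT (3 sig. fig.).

B ≈ 610 μT

For an N-turn flat coil, B = Nμ₀I/(2R) with R = 0.0667 m.
B = 9 × 6.77×10⁻⁵ T = 6.10×10⁻⁴ T.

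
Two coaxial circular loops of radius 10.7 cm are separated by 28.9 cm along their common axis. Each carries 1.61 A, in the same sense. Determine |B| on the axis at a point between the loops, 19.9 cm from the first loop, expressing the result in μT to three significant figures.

B ≈ 5.24 μT

Each loop contributes B = μ₀IR²/[2(R²+z²)^(3/2)] on the axis, with z measured from that loop.
Loop 1 (z = 0.199 m): B₁ = 1.00×10⁻⁶ T. Loop 2 (z = 0.09 m): B₂ = 4.24×10⁻⁶ T.
The fields add: B = B₁ + B₂ = 5.24×10⁻⁶ T.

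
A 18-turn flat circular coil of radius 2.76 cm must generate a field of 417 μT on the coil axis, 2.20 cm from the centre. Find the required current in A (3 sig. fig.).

I ≈ 2.13 A

For an N-turn coil, B = Nμ₀IR²/[2(R²+z²)^(3/2)] with R = 0.0276 m, z = 0.022 m, so I = 2B(R²+z²)^(3/2)/(Nμ₀R²) = 2 × 4.17×10⁻⁴ × 4.40×10⁻⁵ / (18 × 4π×10⁻⁷ × 0.0007618) = 2.13 A.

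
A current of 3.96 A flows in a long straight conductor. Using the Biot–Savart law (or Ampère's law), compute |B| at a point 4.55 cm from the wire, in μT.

For an infinitely long straight wire, B = μ₀I/(2πd).
B = (4π×10⁻⁷ × 3.96) / (2π × 0.0455) = 1.74×10⁻⁵ T.

B ≈ 17.4 μT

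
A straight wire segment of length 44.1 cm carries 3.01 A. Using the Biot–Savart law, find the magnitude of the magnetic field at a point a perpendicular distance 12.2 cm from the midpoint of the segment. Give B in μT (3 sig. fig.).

B ≈ 4.32 μT

For a finite straight segment, B = (μ₀I/4πd)(sinθ₁ + sinθ₂), where θ₁, θ₂ are the angles from the perpendicular to each end.
The perpendicular from the point meets the wire at its midpoint, so each end is L/2 = 0.2205 m away along the wire.
sinθ₁ = 0.2205/√(0.2205²+0.122²) = 0.8750; sinθ₂ = 0.2205/√(0.2205²+0.122²) = 0.8750.
B = (4π×10⁻⁷ × 3.01) / (4π × 0.122) × (0.8750 + 0.8750) = 4.32×10⁻⁶ T.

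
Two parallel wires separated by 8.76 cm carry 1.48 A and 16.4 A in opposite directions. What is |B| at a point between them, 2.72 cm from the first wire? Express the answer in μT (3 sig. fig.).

Each long wire gives B = μ₀I/(2πd). Distances are d₁ = 0.0272 m and d₂ = 0.0604 m.
B₁ = 1.09×10⁻⁵ T, B₂ = 5.43×10⁻⁵ T.
Between antiparallel currents both contributions point the same way, so they add. B = B₁ + B₂ = 1.09×10⁻⁵ + 5.43×10⁻⁵ = 6.52×10⁻⁵ T.

B ≈ 65.2 μT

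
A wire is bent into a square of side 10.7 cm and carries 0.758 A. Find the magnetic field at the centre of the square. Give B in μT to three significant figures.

Each side is a finite straight segment at perpendicular distance d = a/(2 tan(π/4)) = 0.0535 m from the centre, with end-angles ±π/4.
One side contributes B₁ = (μ₀I/4πd)·2 sin(π/4) = 2.00×10⁻⁶ T.
All 4 sides add in the same direction: B = 4 × 2.00×10⁻⁶ = 8.01×10⁻⁶ T.

B ≈ 8.01 μT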